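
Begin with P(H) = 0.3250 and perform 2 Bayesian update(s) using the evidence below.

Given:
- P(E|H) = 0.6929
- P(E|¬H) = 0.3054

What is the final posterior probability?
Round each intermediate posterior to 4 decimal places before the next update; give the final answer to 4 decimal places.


Sequential Bayesian updating:

Initial prior: P(H) = 0.3250

Update 1:
  P(E) = 0.6929 × 0.3250 + 0.3054 × 0.6750 = 0.22519250 + 0.20614500 = 0.43133750
  P(H|E) = 0.22519250 / 0.43133750 = 0.5221

Update 2:
  P(E) = 0.6929 × 0.5221 + 0.3054 × 0.4779 = 0.36176309 + 0.14595066 = 0.50771375
  P(H|E) = 0.36176309 / 0.50771375 = 0.7125

Final posterior: 0.7125


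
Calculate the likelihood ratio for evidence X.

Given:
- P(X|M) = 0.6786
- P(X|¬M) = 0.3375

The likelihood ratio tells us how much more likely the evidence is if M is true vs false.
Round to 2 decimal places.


Likelihood Ratio (LR) = P(X|M) / P(X|¬M)

LR = 0.6786 / 0.3375
   = 2.01

The evidence is 2.01 times more likely if M is true than if M is false.
LR > 1, so observing X raises the odds in favor of M.


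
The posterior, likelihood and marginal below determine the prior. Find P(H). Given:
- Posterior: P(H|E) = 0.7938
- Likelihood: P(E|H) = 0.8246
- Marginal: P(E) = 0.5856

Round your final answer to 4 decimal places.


From Bayes' theorem: P(H|E) = P(E|H) × P(H) / P(E)

Rearranging for P(H):
P(H) = P(H|E) × P(E) / P(E|H)
     = 0.7938 × 0.5856 / 0.8246
     = 0.46484928 / 0.8246
     = 0.5637


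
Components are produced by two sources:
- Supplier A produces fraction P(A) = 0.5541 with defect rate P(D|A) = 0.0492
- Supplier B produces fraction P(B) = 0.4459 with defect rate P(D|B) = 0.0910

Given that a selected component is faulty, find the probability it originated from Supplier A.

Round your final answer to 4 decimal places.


Let A = from Supplier A, D = faulty

Given:
- P(A) = 0.5541, P(B) = 0.4459
- P(D|A) = 0.0492, P(D|B) = 0.0910

Step 1: Find P(D)
P(D) = P(D|A)P(A) + P(D|B)P(B)
     = 0.0492 × 0.5541 + 0.0910 × 0.4459
     = 0.02726172 + 0.04057690
     = 0.06783862

Step 2: Apply Bayes' theorem
P(A|D) = P(D|A)P(A) / P(D)
       = 0.02726172 / 0.06783862
       = 0.4019


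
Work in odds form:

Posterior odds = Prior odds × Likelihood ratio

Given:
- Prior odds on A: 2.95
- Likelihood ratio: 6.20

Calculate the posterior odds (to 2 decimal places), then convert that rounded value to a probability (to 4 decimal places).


Step 1: Calculate posterior odds
Posterior odds = Prior odds × LR
               = 2.95 × 6.20
               = 18.29

Step 2: Convert to probability
P(A|E) = Posterior odds / (1 + Posterior odds)
       = 18.29 / (1 + 18.29)
       = 18.29 / 19.29
       = 0.9482

The evidence increased P(A) from 0.7468 to 0.9482.


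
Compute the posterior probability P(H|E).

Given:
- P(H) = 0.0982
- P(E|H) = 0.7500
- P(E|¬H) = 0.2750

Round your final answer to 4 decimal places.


Bayes' theorem: P(H|E) = P(E|H) × P(H) / P(E)

Step 1: Calculate P(E) using law of total probability
P(E) = P(E|H)P(H) + P(E|¬H)P(¬H)
     = 0.7500 × 0.0982 + 0.2750 × 0.9018
     = 0.07365000 + 0.24799500
     = 0.32164500

Step 2: Apply Bayes' theorem
P(H|E) = P(E|H) × P(H) / P(E)
       = 0.07365000 / 0.32164500
       = 0.2290


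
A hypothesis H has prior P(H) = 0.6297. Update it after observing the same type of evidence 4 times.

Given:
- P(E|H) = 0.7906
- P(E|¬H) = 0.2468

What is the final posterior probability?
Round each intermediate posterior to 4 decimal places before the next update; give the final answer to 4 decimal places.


Sequential Bayesian updating:

Initial prior: P(H) = 0.6297

Update 1:
  P(E) = 0.7906 × 0.6297 + 0.2468 × 0.3703 = 0.49784082 + 0.09139004 = 0.58923086
  P(H|E) = 0.49784082 / 0.58923086 = 0.8449

Update 2:
  P(E) = 0.7906 × 0.8449 + 0.2468 × 0.1551 = 0.66797794 + 0.03827868 = 0.70625662
  P(H|E) = 0.66797794 / 0.70625662 = 0.9458

Update 3:
  P(E) = 0.7906 × 0.9458 + 0.2468 × 0.0542 = 0.74774948 + 0.01337656 = 0.76112604
  P(H|E) = 0.74774948 / 0.76112604 = 0.9824

Update 4:
  P(E) = 0.7906 × 0.9824 + 0.2468 × 0.0176 = 0.77668544 + 0.00434368 = 0.78102912
  P(H|E) = 0.77668544 / 0.78102912 = 0.9944

Final posterior: 0.9944


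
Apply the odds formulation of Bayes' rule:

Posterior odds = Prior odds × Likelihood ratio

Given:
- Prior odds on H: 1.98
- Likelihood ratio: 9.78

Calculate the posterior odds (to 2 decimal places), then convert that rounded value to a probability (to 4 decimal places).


Step 1: Calculate posterior odds
Posterior odds = Prior odds × LR
               = 1.98 × 9.78
               = 19.36

Step 2: Convert to probability
P(H|E) = Posterior odds / (1 + Posterior odds)
       = 19.36 / (1 + 19.36)
       = 19.36 / 20.36
       = 0.9509

The evidence increased P(H) from 0.6644 to 0.9509.


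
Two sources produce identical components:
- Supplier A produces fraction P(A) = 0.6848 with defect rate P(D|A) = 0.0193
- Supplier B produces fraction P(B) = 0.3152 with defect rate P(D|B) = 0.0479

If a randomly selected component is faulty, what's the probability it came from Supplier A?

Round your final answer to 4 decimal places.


Let A = from Supplier A, D = faulty

Given:
- P(A) = 0.6848, P(B) = 0.3152
- P(D|A) = 0.0193, P(D|B) = 0.0479

Step 1: Find P(D)
P(D) = P(D|A)P(A) + P(D|B)P(B)
     = 0.0193 × 0.6848 + 0.0479 × 0.3152
     = 0.01321664 + 0.01509808
     = 0.02831472

Step 2: Apply Bayes' theorem
P(A|D) = P(D|A)P(A) / P(D)
       = 0.01321664 / 0.02831472
       = 0.4668


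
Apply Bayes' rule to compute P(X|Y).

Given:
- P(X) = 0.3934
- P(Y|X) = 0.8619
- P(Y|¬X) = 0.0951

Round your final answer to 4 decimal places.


Bayes' theorem: P(X|Y) = P(Y|X) × P(X) / P(Y)

Step 1: Calculate P(Y) using law of total probability
P(Y) = P(Y|X)P(X) + P(Y|¬X)P(¬X)
     = 0.8619 × 0.3934 + 0.0951 × 0.6066
     = 0.33907146 + 0.05768766
     = 0.39675912

Step 2: Apply Bayes' theorem
P(X|Y) = P(Y|X) × P(X) / P(Y)
       = 0.33907146 / 0.39675912
       = 0.8546


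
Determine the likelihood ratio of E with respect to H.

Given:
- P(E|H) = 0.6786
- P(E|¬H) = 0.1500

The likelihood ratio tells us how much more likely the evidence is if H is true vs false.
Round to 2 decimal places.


Likelihood Ratio (LR) = P(E|H) / P(E|¬H)

LR = 0.6786 / 0.1500
   = 4.52

The evidence is 4.52 times more likely if H is true than if H is false.
Since LR > 1, the evidence supports H over ¬H.


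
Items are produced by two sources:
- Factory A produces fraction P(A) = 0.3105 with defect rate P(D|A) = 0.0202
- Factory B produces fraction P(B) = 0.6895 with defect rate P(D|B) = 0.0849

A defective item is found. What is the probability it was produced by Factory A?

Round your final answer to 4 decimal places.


Let A = from Factory A, D = defective

Given:
- P(A) = 0.3105, P(B) = 0.6895
- P(D|A) = 0.0202, P(D|B) = 0.0849

Step 1: Find P(D)
P(D) = P(D|A)P(A) + P(D|B)P(B)
     = 0.0202 × 0.3105 + 0.0849 × 0.6895
     = 0.00627210 + 0.05853855
     = 0.06481065

Step 2: Apply Bayes' theorem
P(A|D) = P(D|A)P(A) / P(D)
       = 0.00627210 / 0.06481065
       = 0.0968


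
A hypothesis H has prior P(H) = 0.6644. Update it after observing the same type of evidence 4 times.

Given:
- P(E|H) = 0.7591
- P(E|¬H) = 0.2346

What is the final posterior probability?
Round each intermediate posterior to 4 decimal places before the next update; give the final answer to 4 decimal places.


Sequential Bayesian updating:

Initial prior: P(H) = 0.6644

Update 1:
  P(E) = 0.7591 × 0.6644 + 0.2346 × 0.3356 = 0.50434604 + 0.07873176 = 0.58307780
  P(H|E) = 0.50434604 / 0.58307780 = 0.8650

Update 2:
  P(E) = 0.7591 × 0.8650 + 0.2346 × 0.1350 = 0.65662150 + 0.03167100 = 0.68829250
  P(H|E) = 0.65662150 / 0.68829250 = 0.9540

Update 3:
  P(E) = 0.7591 × 0.9540 + 0.2346 × 0.0460 = 0.72418140 + 0.01079160 = 0.73497300
  P(H|E) = 0.72418140 / 0.73497300 = 0.9853

Update 4:
  P(E) = 0.7591 × 0.9853 + 0.2346 × 0.0147 = 0.74794123 + 0.00344862 = 0.75138985
  P(H|E) = 0.74794123 / 0.75138985 = 0.9954

Final posterior: 0.9954


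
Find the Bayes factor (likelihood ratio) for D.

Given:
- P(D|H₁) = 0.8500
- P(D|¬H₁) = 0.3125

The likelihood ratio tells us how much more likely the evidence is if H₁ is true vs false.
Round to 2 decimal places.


Likelihood Ratio (LR) = P(D|H₁) / P(D|¬H₁)

LR = 0.8500 / 0.3125
   = 2.72

The evidence is 2.72 times more likely if H₁ is true than if H₁ is false.
Since LR > 1, the evidence supports H₁ over ¬H₁.


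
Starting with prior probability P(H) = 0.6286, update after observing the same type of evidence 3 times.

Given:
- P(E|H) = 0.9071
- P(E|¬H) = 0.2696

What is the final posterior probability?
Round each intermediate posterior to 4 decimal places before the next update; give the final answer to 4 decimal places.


Sequential Bayesian updating:

Initial prior: P(H) = 0.6286

Update 1:
  P(E) = 0.9071 × 0.6286 + 0.2696 × 0.3714 = 0.57020306 + 0.10012944 = 0.67033250
  P(H|E) = 0.57020306 / 0.67033250 = 0.8506

Update 2:
  P(E) = 0.9071 × 0.8506 + 0.2696 × 0.1494 = 0.77157926 + 0.04027824 = 0.81185750
  P(H|E) = 0.77157926 / 0.81185750 = 0.9504

Update 3:
  P(E) = 0.9071 × 0.9504 + 0.2696 × 0.0496 = 0.86210784 + 0.01337216 = 0.87548000
  P(H|E) = 0.86210784 / 0.87548000 = 0.9847

Final posterior: 0.9847


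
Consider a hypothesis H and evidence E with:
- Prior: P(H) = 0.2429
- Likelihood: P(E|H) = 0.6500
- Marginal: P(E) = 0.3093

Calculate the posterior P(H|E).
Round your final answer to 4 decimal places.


Using Bayes' theorem:

P(H|E) = P(E|H) × P(H) / P(E)
       = 0.6500 × 0.2429 / 0.3093
       = 0.15788500 / 0.3093
       = 0.5105

The evidence strengthens our belief in H.
Prior: 0.2429 → Posterior: 0.5105


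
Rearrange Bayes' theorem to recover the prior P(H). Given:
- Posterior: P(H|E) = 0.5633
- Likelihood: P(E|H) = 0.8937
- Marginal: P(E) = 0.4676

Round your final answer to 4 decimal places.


From Bayes' theorem: P(H|E) = P(E|H) × P(H) / P(E)

Rearranging for P(H):
P(H) = P(H|E) × P(E) / P(E|H)
     = 0.5633 × 0.4676 / 0.8937
     = 0.26339908 / 0.8937
     = 0.2947


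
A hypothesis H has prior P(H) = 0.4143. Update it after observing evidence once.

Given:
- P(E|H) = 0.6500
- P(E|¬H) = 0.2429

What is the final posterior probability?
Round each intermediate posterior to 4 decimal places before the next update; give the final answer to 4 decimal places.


Sequential Bayesian updating:

Initial prior: P(H) = 0.4143

Update 1:
  P(E) = 0.6500 × 0.4143 + 0.2429 × 0.5857 = 0.26929500 + 0.14226653 = 0.41156153
  P(H|E) = 0.26929500 / 0.41156153 = 0.6543

Final posterior: 0.6543


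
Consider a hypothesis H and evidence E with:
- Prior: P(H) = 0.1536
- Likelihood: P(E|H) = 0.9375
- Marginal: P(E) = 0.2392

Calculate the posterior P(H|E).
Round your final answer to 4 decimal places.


Using Bayes' theorem:

P(H|E) = P(E|H) × P(H) / P(E)
       = 0.9375 × 0.1536 / 0.2392
       = 0.14400000 / 0.2392
       = 0.6020

The evidence strengthens our belief in H.
Prior: 0.1536 → Posterior: 0.6020


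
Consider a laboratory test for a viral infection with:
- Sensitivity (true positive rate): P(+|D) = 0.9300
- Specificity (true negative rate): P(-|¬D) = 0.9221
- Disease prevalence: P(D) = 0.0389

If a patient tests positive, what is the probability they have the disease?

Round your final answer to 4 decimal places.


Let D = has disease, + = positive test

Given:
- P(D) = 0.0389 (prevalence)
- P(+|D) = 0.9300 (sensitivity)
- P(-|¬D) = 0.9221 (specificity)
- P(+|¬D) = 0.0779 (false positive rate = 1 - specificity)

Step 1: Find P(+)
P(+) = P(+|D)P(D) + P(+|¬D)P(¬D)
     = 0.9300 × 0.0389 + 0.0779 × 0.9611
     = 0.03617700 + 0.07486969
     = 0.11104669

Step 2: Apply Bayes' theorem for P(D|+)
P(D|+) = P(+|D)P(D) / P(+)
       = 0.03617700 / 0.11104669
       = 0.3258


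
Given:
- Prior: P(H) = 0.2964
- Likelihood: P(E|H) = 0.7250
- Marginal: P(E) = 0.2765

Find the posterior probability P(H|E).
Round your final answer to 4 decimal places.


Using Bayes' theorem:

P(H|E) = P(E|H) × P(H) / P(E)
       = 0.7250 × 0.2964 / 0.2765
       = 0.21489000 / 0.2765
       = 0.7772

The evidence strengthens our belief in H.
Prior: 0.2964 → Posterior: 0.7772


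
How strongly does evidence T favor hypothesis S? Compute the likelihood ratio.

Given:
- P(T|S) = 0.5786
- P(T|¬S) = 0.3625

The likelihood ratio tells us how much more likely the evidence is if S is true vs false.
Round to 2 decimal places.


Likelihood Ratio (LR) = P(T|S) / P(T|¬S)

LR = 0.5786 / 0.3625
   = 1.60

The evidence is 1.60 times more likely if S is true than if S is false.
Since LR > 1, the evidence supports S over ¬S.


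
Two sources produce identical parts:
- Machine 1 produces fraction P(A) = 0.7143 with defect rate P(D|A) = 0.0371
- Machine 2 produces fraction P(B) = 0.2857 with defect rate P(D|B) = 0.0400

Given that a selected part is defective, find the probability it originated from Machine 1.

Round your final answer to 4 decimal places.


Let A = from Machine 1, D = defective

Given:
- P(A) = 0.7143, P(B) = 0.2857
- P(D|A) = 0.0371, P(D|B) = 0.0400

Step 1: Find P(D)
P(D) = P(D|A)P(A) + P(D|B)P(B)
     = 0.0371 × 0.7143 + 0.0400 × 0.2857
     = 0.02650053 + 0.01142800
     = 0.03792853

Step 2: Apply Bayes' theorem
P(A|D) = P(D|A)P(A) / P(D)
       = 0.02650053 / 0.03792853
       = 0.6987


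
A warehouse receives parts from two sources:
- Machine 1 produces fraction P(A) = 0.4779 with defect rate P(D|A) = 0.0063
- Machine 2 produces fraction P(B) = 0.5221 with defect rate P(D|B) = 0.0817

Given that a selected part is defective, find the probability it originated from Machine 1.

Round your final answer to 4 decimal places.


Let A = from Machine 1, D = defective

Given:
- P(A) = 0.4779, P(B) = 0.5221
- P(D|A) = 0.0063, P(D|B) = 0.0817

Step 1: Find P(D)
P(D) = P(D|A)P(A) + P(D|B)P(B)
     = 0.0063 × 0.4779 + 0.0817 × 0.5221
     = 0.00301077 + 0.04265557
     = 0.04566634

Step 2: Apply Bayes' theorem
P(A|D) = P(D|A)P(A) / P(D)
       = 0.00301077 / 0.04566634
       = 0.0659


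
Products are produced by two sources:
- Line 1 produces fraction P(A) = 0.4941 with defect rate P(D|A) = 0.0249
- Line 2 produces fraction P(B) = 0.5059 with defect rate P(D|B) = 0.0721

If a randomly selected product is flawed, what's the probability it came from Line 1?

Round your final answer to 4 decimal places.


Let A = from Line 1, D = flawed

Given:
- P(A) = 0.4941, P(B) = 0.5059
- P(D|A) = 0.0249, P(D|B) = 0.0721

Step 1: Find P(D)
P(D) = P(D|A)P(A) + P(D|B)P(B)
     = 0.0249 × 0.4941 + 0.0721 × 0.5059
     = 0.01230309 + 0.03647539
     = 0.04877848

Step 2: Apply Bayes' theorem
P(A|D) = P(D|A)P(A) / P(D)
       = 0.01230309 / 0.04877848
       = 0.2522


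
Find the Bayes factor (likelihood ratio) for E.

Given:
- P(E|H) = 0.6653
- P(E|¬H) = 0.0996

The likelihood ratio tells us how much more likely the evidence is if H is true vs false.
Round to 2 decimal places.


Likelihood Ratio (LR) = P(E|H) / P(E|¬H)

LR = 0.6653 / 0.0996
   = 6.68

The evidence is 6.68 times more likely if H is true than if H is false.
Since LR > 1, the evidence supports H over ¬H.


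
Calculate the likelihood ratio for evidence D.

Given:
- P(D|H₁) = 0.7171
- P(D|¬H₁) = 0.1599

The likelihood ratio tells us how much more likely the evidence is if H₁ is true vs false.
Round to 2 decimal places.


Likelihood Ratio (LR) = P(D|H₁) / P(D|¬H₁)

LR = 0.7171 / 0.1599
   = 4.48

The evidence is 4.48 times more likely if H₁ is true than if H₁ is false.
Since LR > 1, the evidence supports H₁ over ¬H₁.


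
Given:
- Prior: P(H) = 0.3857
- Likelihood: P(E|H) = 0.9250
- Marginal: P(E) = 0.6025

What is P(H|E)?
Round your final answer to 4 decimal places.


Using Bayes' theorem:

P(H|E) = P(E|H) × P(H) / P(E)
       = 0.9250 × 0.3857 / 0.6025
       = 0.35677250 / 0.6025
       = 0.5922

The evidence strengthens our belief in H.
Prior: 0.3857 → Posterior: 0.5922


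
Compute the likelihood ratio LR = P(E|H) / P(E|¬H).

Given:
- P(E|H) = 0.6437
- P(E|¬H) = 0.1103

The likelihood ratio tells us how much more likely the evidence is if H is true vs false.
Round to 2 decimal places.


Likelihood Ratio (LR) = P(E|H) / P(E|¬H)

LR = 0.6437 / 0.1103
   = 5.84

The evidence is 5.84 times more likely if H is true than if H is false.
Since LR > 1, the evidence supports H over ¬H.


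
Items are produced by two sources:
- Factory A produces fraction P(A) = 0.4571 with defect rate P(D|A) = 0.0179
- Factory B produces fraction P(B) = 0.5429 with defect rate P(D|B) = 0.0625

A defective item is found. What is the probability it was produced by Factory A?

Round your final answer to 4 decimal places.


Let A = from Factory A, D = defective

Given:
- P(A) = 0.4571, P(B) = 0.5429
- P(D|A) = 0.0179, P(D|B) = 0.0625

Step 1: Find P(D)
P(D) = P(D|A)P(A) + P(D|B)P(B)
     = 0.0179 × 0.4571 + 0.0625 × 0.5429
     = 0.00818209 + 0.03393125
     = 0.04211334

Step 2: Apply Bayes' theorem
P(A|D) = P(D|A)P(A) / P(D)
       = 0.00818209 / 0.04211334
       = 0.1943


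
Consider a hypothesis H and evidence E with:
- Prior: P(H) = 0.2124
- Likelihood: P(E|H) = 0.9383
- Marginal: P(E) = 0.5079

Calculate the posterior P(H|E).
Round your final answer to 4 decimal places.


Using Bayes' theorem:

P(H|E) = P(E|H) × P(H) / P(E)
       = 0.9383 × 0.2124 / 0.5079
       = 0.19929492 / 0.5079
       = 0.3924

The evidence strengthens our belief in H.
Prior: 0.2124 → Posterior: 0.3924


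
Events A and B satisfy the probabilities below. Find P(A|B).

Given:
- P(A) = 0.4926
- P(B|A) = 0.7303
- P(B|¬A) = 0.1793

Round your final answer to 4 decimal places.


Bayes' theorem: P(A|B) = P(B|A) × P(A) / P(B)

Step 1: Calculate P(B) using law of total probability
P(B) = P(B|A)P(A) + P(B|¬A)P(¬A)
     = 0.7303 × 0.4926 + 0.1793 × 0.5074
     = 0.35974578 + 0.09097682
     = 0.45072260

Step 2: Apply Bayes' theorem
P(A|B) = P(B|A) × P(A) / P(B)
       = 0.35974578 / 0.45072260
       = 0.7982


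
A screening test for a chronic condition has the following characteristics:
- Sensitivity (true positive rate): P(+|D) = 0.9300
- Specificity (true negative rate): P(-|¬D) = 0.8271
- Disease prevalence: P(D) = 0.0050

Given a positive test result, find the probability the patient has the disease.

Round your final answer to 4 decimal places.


Let D = has disease, + = positive test

Given:
- P(D) = 0.0050 (prevalence)
- P(+|D) = 0.9300 (sensitivity)
- P(-|¬D) = 0.8271 (specificity)
- P(+|¬D) = 0.1729 (false positive rate = 1 - specificity)

Step 1: Find P(+)
P(+) = P(+|D)P(D) + P(+|¬D)P(¬D)
     = 0.9300 × 0.0050 + 0.1729 × 0.9950
     = 0.00465000 + 0.17203550
     = 0.17668550

Step 2: Apply Bayes' theorem for P(D|+)
P(D|+) = P(+|D)P(D) / P(+)
       = 0.00465000 / 0.17668550
       = 0.0263


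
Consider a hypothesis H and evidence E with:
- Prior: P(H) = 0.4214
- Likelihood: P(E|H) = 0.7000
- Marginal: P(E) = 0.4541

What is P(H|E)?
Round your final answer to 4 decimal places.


Using Bayes' theorem:

P(H|E) = P(E|H) × P(H) / P(E)
       = 0.7000 × 0.4214 / 0.4541
       = 0.29498000 / 0.4541
       = 0.6496

The evidence strengthens our belief in H.
Prior: 0.4214 → Posterior: 0.6496


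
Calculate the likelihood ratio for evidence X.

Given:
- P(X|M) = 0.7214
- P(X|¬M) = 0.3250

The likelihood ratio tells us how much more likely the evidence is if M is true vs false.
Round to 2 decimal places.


Likelihood Ratio (LR) = P(X|M) / P(X|¬M)

LR = 0.7214 / 0.3250
   = 2.22

The evidence is 2.22 times more likely if M is true than if M is false.
LR > 1, so observing X raises the odds in favor of M.


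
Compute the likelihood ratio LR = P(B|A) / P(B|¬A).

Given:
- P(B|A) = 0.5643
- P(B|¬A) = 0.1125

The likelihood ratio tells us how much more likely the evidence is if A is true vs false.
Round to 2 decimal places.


Likelihood Ratio (LR) = P(B|A) / P(B|¬A)

LR = 0.5643 / 0.1125
   = 5.02

The evidence is 5.02 times more likely if A is true than if A is false.
Since LR > 1, the evidence supports A over ¬A.


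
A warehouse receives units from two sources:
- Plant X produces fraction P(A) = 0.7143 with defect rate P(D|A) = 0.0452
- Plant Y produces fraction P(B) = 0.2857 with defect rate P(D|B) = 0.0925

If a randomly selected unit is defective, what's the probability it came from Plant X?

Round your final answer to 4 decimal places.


Let A = from Plant X, D = defective

Given:
- P(A) = 0.7143, P(B) = 0.2857
- P(D|A) = 0.0452, P(D|B) = 0.0925

Step 1: Find P(D)
P(D) = P(D|A)P(A) + P(D|B)P(B)
     = 0.0452 × 0.7143 + 0.0925 × 0.2857
     = 0.03228636 + 0.02642725
     = 0.05871361

Step 2: Apply Bayes' theorem
P(A|D) = P(D|A)P(A) / P(D)
       = 0.03228636 / 0.05871361
       = 0.5499


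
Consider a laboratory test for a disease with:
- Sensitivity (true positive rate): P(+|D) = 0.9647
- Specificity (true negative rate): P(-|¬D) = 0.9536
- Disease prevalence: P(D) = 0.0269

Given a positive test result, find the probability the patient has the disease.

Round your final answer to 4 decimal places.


Let D = has disease, + = positive test

Given:
- P(D) = 0.0269 (prevalence)
- P(+|D) = 0.9647 (sensitivity)
- P(-|¬D) = 0.9536 (specificity)
- P(+|¬D) = 0.0464 (false positive rate = 1 - specificity)

Step 1: Find P(+)
P(+) = P(+|D)P(D) + P(+|¬D)P(¬D)
     = 0.9647 × 0.0269 + 0.0464 × 0.9731
     = 0.02595043 + 0.04515184
     = 0.07110227

Step 2: Apply Bayes' theorem for P(D|+)
P(D|+) = P(+|D)P(D) / P(+)
       = 0.02595043 / 0.07110227
       = 0.3650


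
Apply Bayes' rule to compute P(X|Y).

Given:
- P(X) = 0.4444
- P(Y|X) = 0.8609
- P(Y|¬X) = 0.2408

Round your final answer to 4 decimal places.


Bayes' theorem: P(X|Y) = P(Y|X) × P(X) / P(Y)

Step 1: Calculate P(Y) using law of total probability
P(Y) = P(Y|X)P(X) + P(Y|¬X)P(¬X)
     = 0.8609 × 0.4444 + 0.2408 × 0.5556
     = 0.38258396 + 0.13378848
     = 0.51637244

Step 2: Apply Bayes' theorem
P(X|Y) = P(Y|X) × P(X) / P(Y)
       = 0.38258396 / 0.51637244
       = 0.7409


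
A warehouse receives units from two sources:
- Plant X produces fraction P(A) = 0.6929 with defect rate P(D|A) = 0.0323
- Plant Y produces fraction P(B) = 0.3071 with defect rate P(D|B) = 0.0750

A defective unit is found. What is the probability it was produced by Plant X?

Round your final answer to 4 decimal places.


Let A = from Plant X, D = defective

Given:
- P(A) = 0.6929, P(B) = 0.3071
- P(D|A) = 0.0323, P(D|B) = 0.0750

Step 1: Find P(D)
P(D) = P(D|A)P(A) + P(D|B)P(B)
     = 0.0323 × 0.6929 + 0.0750 × 0.3071
     = 0.02238067 + 0.02303250
     = 0.04541317

Step 2: Apply Bayes' theorem
P(A|D) = P(D|A)P(A) / P(D)
       = 0.02238067 / 0.04541317
       = 0.4928


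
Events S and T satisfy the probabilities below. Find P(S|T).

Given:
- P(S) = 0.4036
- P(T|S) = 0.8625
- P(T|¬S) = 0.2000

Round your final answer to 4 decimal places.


Bayes' theorem: P(S|T) = P(T|S) × P(S) / P(T)

Step 1: Calculate P(T) using law of total probability
P(T) = P(T|S)P(S) + P(T|¬S)P(¬S)
     = 0.8625 × 0.4036 + 0.2000 × 0.5964
     = 0.34810500 + 0.11928000
     = 0.46738500

Step 2: Apply Bayes' theorem
P(S|T) = P(T|S) × P(S) / P(T)
       = 0.34810500 / 0.46738500
       = 0.7448


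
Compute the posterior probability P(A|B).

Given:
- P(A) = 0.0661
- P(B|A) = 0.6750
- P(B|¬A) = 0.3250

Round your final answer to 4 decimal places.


Bayes' theorem: P(A|B) = P(B|A) × P(A) / P(B)

Step 1: Calculate P(B) using law of total probability
P(B) = P(B|A)P(A) + P(B|¬A)P(¬A)
     = 0.6750 × 0.0661 + 0.3250 × 0.9339
     = 0.04461750 + 0.30351750
     = 0.34813500

Step 2: Apply Bayes' theorem
P(A|B) = P(B|A) × P(A) / P(B)
       = 0.04461750 / 0.34813500
       = 0.1282


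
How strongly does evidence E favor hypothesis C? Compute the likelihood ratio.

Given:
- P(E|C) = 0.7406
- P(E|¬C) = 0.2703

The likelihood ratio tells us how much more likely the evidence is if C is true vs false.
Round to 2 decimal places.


Likelihood Ratio (LR) = P(E|C) / P(E|¬C)

LR = 0.7406 / 0.2703
   = 2.74

The evidence is 2.74 times more likely if C is true than if C is false.
Since LR > 1, the evidence supports C over ¬C.


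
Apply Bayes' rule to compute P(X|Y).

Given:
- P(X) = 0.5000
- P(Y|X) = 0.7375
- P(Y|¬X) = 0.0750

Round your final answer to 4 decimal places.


Bayes' theorem: P(X|Y) = P(Y|X) × P(X) / P(Y)

Step 1: Calculate P(Y) using law of total probability
P(Y) = P(Y|X)P(X) + P(Y|¬X)P(¬X)
     = 0.7375 × 0.5000 + 0.0750 × 0.5000
     = 0.36875000 + 0.03750000
     = 0.40625000

Step 2: Apply Bayes' theorem
P(X|Y) = P(Y|X) × P(X) / P(Y)
       = 0.36875000 / 0.40625000
       = 0.9077


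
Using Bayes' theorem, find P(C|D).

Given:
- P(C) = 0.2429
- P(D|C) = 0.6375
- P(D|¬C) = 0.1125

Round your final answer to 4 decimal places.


Bayes' theorem: P(C|D) = P(D|C) × P(C) / P(D)

Step 1: Calculate P(D) using law of total probability
P(D) = P(D|C)P(C) + P(D|¬C)P(¬C)
     = 0.6375 × 0.2429 + 0.1125 × 0.7571
     = 0.15484875 + 0.08517375
     = 0.24002250

Step 2: Apply Bayes' theorem
P(C|D) = P(D|C) × P(C) / P(D)
       = 0.15484875 / 0.24002250
       = 0.6451


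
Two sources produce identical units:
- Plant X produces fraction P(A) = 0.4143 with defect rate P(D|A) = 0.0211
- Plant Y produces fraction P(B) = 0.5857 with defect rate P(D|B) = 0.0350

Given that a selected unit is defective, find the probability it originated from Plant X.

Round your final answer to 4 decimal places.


Let A = from Plant X, D = defective

Given:
- P(A) = 0.4143, P(B) = 0.5857
- P(D|A) = 0.0211, P(D|B) = 0.0350

Step 1: Find P(D)
P(D) = P(D|A)P(A) + P(D|B)P(B)
     = 0.0211 × 0.4143 + 0.0350 × 0.5857
     = 0.00874173 + 0.02049950
     = 0.02924123

Step 2: Apply Bayes' theorem
P(A|D) = P(D|A)P(A) / P(D)
       = 0.00874173 / 0.02924123
       = 0.2990


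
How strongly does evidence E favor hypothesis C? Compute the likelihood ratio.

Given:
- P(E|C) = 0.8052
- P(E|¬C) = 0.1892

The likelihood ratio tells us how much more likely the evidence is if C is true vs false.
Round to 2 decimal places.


Likelihood Ratio (LR) = P(E|C) / P(E|¬C)

LR = 0.8052 / 0.1892
   = 4.26

The evidence is 4.26 times more likely if C is true than if C is false.
Since LR > 1, the evidence supports C over ¬C.


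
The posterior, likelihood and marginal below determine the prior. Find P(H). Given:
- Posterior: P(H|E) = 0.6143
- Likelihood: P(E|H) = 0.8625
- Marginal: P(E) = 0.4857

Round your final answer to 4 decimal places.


From Bayes' theorem: P(H|E) = P(E|H) × P(H) / P(E)

Rearranging for P(H):
P(H) = P(H|E) × P(E) / P(E|H)
     = 0.6143 × 0.4857 / 0.8625
     = 0.29836551 / 0.8625
     = 0.3459


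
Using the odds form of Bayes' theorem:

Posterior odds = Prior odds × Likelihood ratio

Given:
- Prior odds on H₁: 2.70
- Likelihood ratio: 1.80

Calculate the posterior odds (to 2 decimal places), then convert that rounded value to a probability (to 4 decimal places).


Step 1: Calculate posterior odds
Posterior odds = Prior odds × LR
               = 2.70 × 1.80
               = 4.86

Step 2: Convert to probability
P(H₁|E) = Posterior odds / (1 + Posterior odds)
       = 4.86 / (1 + 4.86)
       = 4.86 / 5.86
       = 0.8294

The evidence increased P(H₁) from 0.7297 to 0.8294.


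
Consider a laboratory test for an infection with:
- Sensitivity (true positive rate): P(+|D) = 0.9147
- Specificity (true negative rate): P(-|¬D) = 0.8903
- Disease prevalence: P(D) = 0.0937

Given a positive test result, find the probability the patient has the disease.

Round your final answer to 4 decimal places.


Let D = has disease, + = positive test

Given:
- P(D) = 0.0937 (prevalence)
- P(+|D) = 0.9147 (sensitivity)
- P(-|¬D) = 0.8903 (specificity)
- P(+|¬D) = 0.1097 (false positive rate = 1 - specificity)

Step 1: Find P(+)
P(+) = P(+|D)P(D) + P(+|¬D)P(¬D)
     = 0.9147 × 0.0937 + 0.1097 × 0.9063
     = 0.08570739 + 0.09942111
     = 0.18512850

Step 2: Apply Bayes' theorem for P(D|+)
P(D|+) = P(+|D)P(D) / P(+)
       = 0.08570739 / 0.18512850
       = 0.4630


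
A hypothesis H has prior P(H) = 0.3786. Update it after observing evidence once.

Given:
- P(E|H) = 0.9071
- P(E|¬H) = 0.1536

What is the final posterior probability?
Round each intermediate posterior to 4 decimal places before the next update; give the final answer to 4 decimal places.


Sequential Bayesian updating:

Initial prior: P(H) = 0.3786

Update 1:
  P(E) = 0.9071 × 0.3786 + 0.1536 × 0.6214 = 0.34342806 + 0.09544704 = 0.43887510
  P(H|E) = 0.34342806 / 0.43887510 = 0.7825

Final posterior: 0.7825


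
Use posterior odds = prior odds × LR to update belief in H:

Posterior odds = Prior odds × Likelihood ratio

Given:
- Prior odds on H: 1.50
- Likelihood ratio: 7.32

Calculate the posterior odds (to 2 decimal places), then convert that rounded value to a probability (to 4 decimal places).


Step 1: Calculate posterior odds
Posterior odds = Prior odds × LR
               = 1.50 × 7.32
               = 10.98

Step 2: Convert to probability
P(H|E) = Posterior odds / (1 + Posterior odds)
       = 10.98 / (1 + 10.98)
       = 10.98 / 11.98
       = 0.9165

The evidence increased P(H) from 0.6000 to 0.9165.


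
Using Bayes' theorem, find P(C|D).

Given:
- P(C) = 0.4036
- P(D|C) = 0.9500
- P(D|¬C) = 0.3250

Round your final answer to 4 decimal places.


Bayes' theorem: P(C|D) = P(D|C) × P(C) / P(D)

Step 1: Calculate P(D) using law of total probability
P(D) = P(D|C)P(C) + P(D|¬C)P(¬C)
     = 0.9500 × 0.4036 + 0.3250 × 0.5964
     = 0.38342000 + 0.19383000
     = 0.57725000

Step 2: Apply Bayes' theorem
P(C|D) = P(D|C) × P(C) / P(D)
       = 0.38342000 / 0.57725000
       = 0.6642


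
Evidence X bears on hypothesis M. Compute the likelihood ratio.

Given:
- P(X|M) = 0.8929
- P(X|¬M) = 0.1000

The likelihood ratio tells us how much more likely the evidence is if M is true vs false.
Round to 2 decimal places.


Likelihood Ratio (LR) = P(X|M) / P(X|¬M)

LR = 0.8929 / 0.1000
   = 8.93

The evidence is 8.93 times more likely if M is true than if M is false.
Since LR > 1, the evidence supports M over ¬M.


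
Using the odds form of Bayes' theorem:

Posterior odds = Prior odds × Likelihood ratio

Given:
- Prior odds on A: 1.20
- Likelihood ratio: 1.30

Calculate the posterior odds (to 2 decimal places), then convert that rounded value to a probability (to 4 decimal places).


Step 1: Calculate posterior odds
Posterior odds = Prior odds × LR
               = 1.20 × 1.30
               = 1.56

Step 2: Convert to probability
P(A|E) = Posterior odds / (1 + Posterior odds)
       = 1.56 / (1 + 1.56)
       = 1.56 / 2.56
       = 0.6094

The evidence increased P(A) from 0.5455 to 0.6094.


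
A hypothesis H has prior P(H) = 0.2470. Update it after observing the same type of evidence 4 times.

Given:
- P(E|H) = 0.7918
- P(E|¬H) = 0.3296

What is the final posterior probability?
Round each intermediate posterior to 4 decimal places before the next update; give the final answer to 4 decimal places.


Sequential Bayesian updating:

Initial prior: P(H) = 0.2470

Update 1:
  P(E) = 0.7918 × 0.2470 + 0.3296 × 0.7530 = 0.19557460 + 0.24818880 = 0.44376340
  P(H|E) = 0.19557460 / 0.44376340 = 0.4407

Update 2:
  P(E) = 0.7918 × 0.4407 + 0.3296 × 0.5593 = 0.34894626 + 0.18434528 = 0.53329154
  P(H|E) = 0.34894626 / 0.53329154 = 0.6543

Update 3:
  P(E) = 0.7918 × 0.6543 + 0.3296 × 0.3457 = 0.51807474 + 0.11394272 = 0.63201746
  P(H|E) = 0.51807474 / 0.63201746 = 0.8197

Update 4:
  P(E) = 0.7918 × 0.8197 + 0.3296 × 0.1803 = 0.64903846 + 0.05942688 = 0.70846534
  P(H|E) = 0.64903846 / 0.70846534 = 0.9161

Final posterior: 0.9161


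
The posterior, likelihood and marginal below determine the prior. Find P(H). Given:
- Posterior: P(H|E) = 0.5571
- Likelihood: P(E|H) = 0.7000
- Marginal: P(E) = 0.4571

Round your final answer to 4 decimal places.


From Bayes' theorem: P(H|E) = P(E|H) × P(H) / P(E)

Rearranging for P(H):
P(H) = P(H|E) × P(E) / P(E|H)
     = 0.5571 × 0.4571 / 0.7000
     = 0.25465041 / 0.7000
     = 0.3638


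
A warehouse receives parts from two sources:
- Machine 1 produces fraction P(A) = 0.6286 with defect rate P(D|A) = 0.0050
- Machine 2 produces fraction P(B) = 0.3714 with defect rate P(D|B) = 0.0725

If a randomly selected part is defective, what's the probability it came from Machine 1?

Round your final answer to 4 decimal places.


Let A = from Machine 1, D = defective

Given:
- P(A) = 0.6286, P(B) = 0.3714
- P(D|A) = 0.0050, P(D|B) = 0.0725

Step 1: Find P(D)
P(D) = P(D|A)P(A) + P(D|B)P(B)
     = 0.0050 × 0.6286 + 0.0725 × 0.3714
     = 0.00314300 + 0.02692650
     = 0.03006950

Step 2: Apply Bayes' theorem
P(A|D) = P(D|A)P(A) / P(D)
       = 0.00314300 / 0.03006950
       = 0.1045


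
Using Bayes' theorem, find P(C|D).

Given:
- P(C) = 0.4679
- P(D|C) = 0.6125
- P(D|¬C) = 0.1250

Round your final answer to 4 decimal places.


Bayes' theorem: P(C|D) = P(D|C) × P(C) / P(D)

Step 1: Calculate P(D) using law of total probability
P(D) = P(D|C)P(C) + P(D|¬C)P(¬C)
     = 0.6125 × 0.4679 + 0.1250 × 0.5321
     = 0.28658875 + 0.06651250
     = 0.35310125

Step 2: Apply Bayes' theorem
P(C|D) = P(D|C) × P(C) / P(D)
       = 0.28658875 / 0.35310125
       = 0.8116


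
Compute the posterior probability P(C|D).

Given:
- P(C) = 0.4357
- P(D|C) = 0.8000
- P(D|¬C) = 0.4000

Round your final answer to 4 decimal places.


Bayes' theorem: P(C|D) = P(D|C) × P(C) / P(D)

Step 1: Calculate P(D) using law of total probability
P(D) = P(D|C)P(C) + P(D|¬C)P(¬C)
     = 0.8000 × 0.4357 + 0.4000 × 0.5643
     = 0.34856000 + 0.22572000
     = 0.57428000

Step 2: Apply Bayes' theorem
P(C|D) = P(D|C) × P(C) / P(D)
       = 0.34856000 / 0.57428000
       = 0.6070


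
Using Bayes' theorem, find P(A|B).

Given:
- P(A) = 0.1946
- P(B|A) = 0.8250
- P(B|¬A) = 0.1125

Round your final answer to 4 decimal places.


Bayes' theorem: P(A|B) = P(B|A) × P(A) / P(B)

Step 1: Calculate P(B) using law of total probability
P(B) = P(B|A)P(A) + P(B|¬A)P(¬A)
     = 0.8250 × 0.1946 + 0.1125 × 0.8054
     = 0.16054500 + 0.09060750
     = 0.25115250

Step 2: Apply Bayes' theorem
P(A|B) = P(B|A) × P(A) / P(B)
       = 0.16054500 / 0.25115250
       = 0.6392


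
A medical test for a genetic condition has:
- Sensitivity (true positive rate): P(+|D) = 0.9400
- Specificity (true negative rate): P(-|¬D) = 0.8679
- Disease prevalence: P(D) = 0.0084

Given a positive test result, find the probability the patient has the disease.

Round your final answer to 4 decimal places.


Let D = has disease, + = positive test

Given:
- P(D) = 0.0084 (prevalence)
- P(+|D) = 0.9400 (sensitivity)
- P(-|¬D) = 0.8679 (specificity)
- P(+|¬D) = 0.1321 (false positive rate = 1 - specificity)

Step 1: Find P(+)
P(+) = P(+|D)P(D) + P(+|¬D)P(¬D)
     = 0.9400 × 0.0084 + 0.1321 × 0.9916
     = 0.00789600 + 0.13099036
     = 0.13888636

Step 2: Apply Bayes' theorem for P(D|+)
P(D|+) = P(+|D)P(D) / P(+)
       = 0.00789600 / 0.13888636
       = 0.0569


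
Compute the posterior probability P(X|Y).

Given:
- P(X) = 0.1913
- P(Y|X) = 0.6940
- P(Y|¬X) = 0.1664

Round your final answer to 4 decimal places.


Bayes' theorem: P(X|Y) = P(Y|X) × P(X) / P(Y)

Step 1: Calculate P(Y) using law of total probability
P(Y) = P(Y|X)P(X) + P(Y|¬X)P(¬X)
     = 0.6940 × 0.1913 + 0.1664 × 0.8087
     = 0.13276220 + 0.13456768
     = 0.26732988

Step 2: Apply Bayes' theorem
P(X|Y) = P(Y|X) × P(X) / P(Y)
       = 0.13276220 / 0.26732988
       = 0.4966


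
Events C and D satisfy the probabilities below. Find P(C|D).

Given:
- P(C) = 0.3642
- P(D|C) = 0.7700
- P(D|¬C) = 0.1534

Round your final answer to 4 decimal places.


Bayes' theorem: P(C|D) = P(D|C) × P(C) / P(D)

Step 1: Calculate P(D) using law of total probability
P(D) = P(D|C)P(C) + P(D|¬C)P(¬C)
     = 0.7700 × 0.3642 + 0.1534 × 0.6358
     = 0.28043400 + 0.09753172
     = 0.37796572

Step 2: Apply Bayes' theorem
P(C|D) = P(D|C) × P(C) / P(D)
       = 0.28043400 / 0.37796572
       = 0.7420


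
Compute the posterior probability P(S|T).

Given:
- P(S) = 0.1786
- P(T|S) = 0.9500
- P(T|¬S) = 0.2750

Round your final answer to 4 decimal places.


Bayes' theorem: P(S|T) = P(T|S) × P(S) / P(T)

Step 1: Calculate P(T) using law of total probability
P(T) = P(T|S)P(S) + P(T|¬S)P(¬S)
     = 0.9500 × 0.1786 + 0.2750 × 0.8214
     = 0.16967000 + 0.22588500
     = 0.39555500

Step 2: Apply Bayes' theorem
P(S|T) = P(T|S) × P(S) / P(T)
       = 0.16967000 / 0.39555500
       = 0.4289


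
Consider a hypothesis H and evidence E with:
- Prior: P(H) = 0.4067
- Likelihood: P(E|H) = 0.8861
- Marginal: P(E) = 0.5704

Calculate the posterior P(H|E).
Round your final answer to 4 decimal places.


Using Bayes' theorem:

P(H|E) = P(E|H) × P(H) / P(E)
       = 0.8861 × 0.4067 / 0.5704
       = 0.36037687 / 0.5704
       = 0.6318

The evidence strengthens our belief in H.
Prior: 0.4067 → Posterior: 0.6318


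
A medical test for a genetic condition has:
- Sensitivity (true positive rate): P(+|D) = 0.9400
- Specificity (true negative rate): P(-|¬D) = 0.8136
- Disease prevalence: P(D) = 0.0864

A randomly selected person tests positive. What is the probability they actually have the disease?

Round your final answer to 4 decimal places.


Let D = has disease, + = positive test

Given:
- P(D) = 0.0864 (prevalence)
- P(+|D) = 0.9400 (sensitivity)
- P(-|¬D) = 0.8136 (specificity)
- P(+|¬D) = 0.1864 (false positive rate = 1 - specificity)

Step 1: Find P(+)
P(+) = P(+|D)P(D) + P(+|¬D)P(¬D)
     = 0.9400 × 0.0864 + 0.1864 × 0.9136
     = 0.08121600 + 0.17029504
     = 0.25151104

Step 2: Apply Bayes' theorem for P(D|+)
P(D|+) = P(+|D)P(D) / P(+)
       = 0.08121600 / 0.25151104
       = 0.3229


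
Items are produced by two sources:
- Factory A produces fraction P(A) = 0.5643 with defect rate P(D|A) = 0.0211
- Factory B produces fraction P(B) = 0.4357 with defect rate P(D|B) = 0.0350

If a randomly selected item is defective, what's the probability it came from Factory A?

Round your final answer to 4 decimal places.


Let A = from Factory A, D = defective

Given:
- P(A) = 0.5643, P(B) = 0.4357
- P(D|A) = 0.0211, P(D|B) = 0.0350

Step 1: Find P(D)
P(D) = P(D|A)P(A) + P(D|B)P(B)
     = 0.0211 × 0.5643 + 0.0350 × 0.4357
     = 0.01190673 + 0.01524950
     = 0.02715623

Step 2: Apply Bayes' theorem
P(A|D) = P(D|A)P(A) / P(D)
       = 0.01190673 / 0.02715623
       = 0.4385


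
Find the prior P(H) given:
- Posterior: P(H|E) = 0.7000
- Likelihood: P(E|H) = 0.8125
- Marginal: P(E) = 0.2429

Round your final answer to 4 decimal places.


From Bayes' theorem: P(H|E) = P(E|H) × P(H) / P(E)

Rearranging for P(H):
P(H) = P(H|E) × P(E) / P(E|H)
     = 0.7000 × 0.2429 / 0.8125
     = 0.17003000 / 0.8125
     = 0.2093


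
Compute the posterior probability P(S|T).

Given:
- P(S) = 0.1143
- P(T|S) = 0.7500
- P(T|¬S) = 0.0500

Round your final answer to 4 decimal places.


Bayes' theorem: P(S|T) = P(T|S) × P(S) / P(T)

Step 1: Calculate P(T) using law of total probability
P(T) = P(T|S)P(S) + P(T|¬S)P(¬S)
     = 0.7500 × 0.1143 + 0.0500 × 0.8857
     = 0.08572500 + 0.04428500
     = 0.13001000

Step 2: Apply Bayes' theorem
P(S|T) = P(T|S) × P(S) / P(T)
       = 0.08572500 / 0.13001000
       = 0.6594


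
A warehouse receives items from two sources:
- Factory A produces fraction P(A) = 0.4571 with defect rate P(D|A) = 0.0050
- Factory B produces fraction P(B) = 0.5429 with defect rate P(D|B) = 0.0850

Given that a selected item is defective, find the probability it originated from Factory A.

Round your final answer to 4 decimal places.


Let A = from Factory A, D = defective

Given:
- P(A) = 0.4571, P(B) = 0.5429
- P(D|A) = 0.0050, P(D|B) = 0.0850

Step 1: Find P(D)
P(D) = P(D|A)P(A) + P(D|B)P(B)
     = 0.0050 × 0.4571 + 0.0850 × 0.5429
     = 0.00228550 + 0.04614650
     = 0.04843200

Step 2: Apply Bayes' theorem
P(A|D) = P(D|A)P(A) / P(D)
       = 0.00228550 / 0.04843200
       = 0.0472
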